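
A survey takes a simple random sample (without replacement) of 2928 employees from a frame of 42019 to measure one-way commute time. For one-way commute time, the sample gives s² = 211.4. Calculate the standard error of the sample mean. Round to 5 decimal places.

Under SRS without replacement, Var(ȳ) = (1 − f)·s²/n with f = n/N = 2928/42019 = 0.06968276.
Var(ȳ) = (1 − 0.06968276)·211.4/2928 = 0.93031724·0.072199454 = 0.067168396.
SE(ȳ) = √(0.067168396) = 0.25917.

0.25917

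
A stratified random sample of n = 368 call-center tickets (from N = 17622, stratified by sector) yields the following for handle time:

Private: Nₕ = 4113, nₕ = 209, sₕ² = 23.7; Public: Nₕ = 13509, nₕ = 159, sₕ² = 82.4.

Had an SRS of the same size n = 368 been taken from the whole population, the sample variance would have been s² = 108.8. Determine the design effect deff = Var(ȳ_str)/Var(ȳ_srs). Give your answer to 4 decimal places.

Var(ȳ_str) = Σ Wₕ²(1−fₕ)sₕ²/nₕ with Wₕ = Nₕ/17622:
  Private: (4113/17622)²·(1−209/4113)·23.7/209 = 0.0058635439
  Public: (13509/17622)²·(1−159/13509)·82.4/159 = 0.30097066
  → Var(ȳ_str) = 0.3068342.
Var(ȳ_srs) = (1 − 368/17622)·108.8/368 = 0.28947807.
deff = 0.3068342 / 0.28947807 = 1.0600.

1.0600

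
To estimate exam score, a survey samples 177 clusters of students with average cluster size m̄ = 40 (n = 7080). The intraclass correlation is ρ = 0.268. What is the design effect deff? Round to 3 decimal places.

11.452

deff = 1 + (40 − 1)·0.268 = 1 + 10.452 = 11.452.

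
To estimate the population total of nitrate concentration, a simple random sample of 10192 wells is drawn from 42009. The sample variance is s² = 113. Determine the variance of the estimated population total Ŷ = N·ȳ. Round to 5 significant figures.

1.4819 × 10^7

Var(Ŷ) = N²·Var(ȳ) = N²·(1 − n/N)·s²/n.
f = 10192/42009 = 0.24261468; Var(ȳ) = 0.75738532·113/10192 = 0.0083972274.
Var(Ŷ) = 42009² · 0.0083972274 = 1.4819058 × 10^7.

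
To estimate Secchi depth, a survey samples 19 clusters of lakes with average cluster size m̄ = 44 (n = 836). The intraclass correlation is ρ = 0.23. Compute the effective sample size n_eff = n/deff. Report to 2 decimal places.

76.77

deff = 1 + (44 − 1)·0.23 = 1 + 9.89 = 10.89.
n_eff = 836 / 10.89 = 76.77.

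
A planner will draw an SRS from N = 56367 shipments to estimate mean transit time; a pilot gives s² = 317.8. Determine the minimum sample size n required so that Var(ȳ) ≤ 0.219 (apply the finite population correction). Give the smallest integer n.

Without fpc, n₀ = s²/D = 317.8/0.219 = 1451.1416.
With fpc, (1 − n/N)·s²/n ≤ D requires n ≥ n₀/(1 + n₀/N) = 1451.1416/(1 + 1451.1416/56367) = 1414.7203.
Rounding up, n = 1415.

1415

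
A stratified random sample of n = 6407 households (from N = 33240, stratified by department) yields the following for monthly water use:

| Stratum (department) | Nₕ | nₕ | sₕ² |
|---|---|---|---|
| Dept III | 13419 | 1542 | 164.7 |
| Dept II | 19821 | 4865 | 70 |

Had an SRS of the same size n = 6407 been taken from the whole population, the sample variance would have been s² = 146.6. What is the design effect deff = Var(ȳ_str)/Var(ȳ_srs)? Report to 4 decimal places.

1.0431

Var(ȳ_str) = Σ Wₕ²(1−fₕ)sₕ²/nₕ with Wₕ = Nₕ/33240:
  Dept III: (13419/33240)²·(1−1542/13419)·164.7/1542 = 0.015406859
  Dept II: (19821/33240)²·(1−4865/19821)·70/4865 = 0.0038604167
  → Var(ȳ_str) = 0.019267276.
Var(ȳ_srs) = (1 − 6407/33240)·146.6/6407 = 0.018470875.
deff = 0.019267276 / 0.018470875 = 1.0431.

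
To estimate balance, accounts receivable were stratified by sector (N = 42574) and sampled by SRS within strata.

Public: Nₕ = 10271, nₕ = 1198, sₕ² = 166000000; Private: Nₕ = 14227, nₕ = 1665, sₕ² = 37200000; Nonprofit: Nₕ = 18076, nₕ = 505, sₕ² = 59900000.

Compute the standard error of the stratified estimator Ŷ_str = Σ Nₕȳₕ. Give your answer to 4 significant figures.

Var(Ŷ_str) = Σₕ Nₕ²(1 − fₕ)sₕ²/nₕ.
Public: 10271²·(1 − 1198/10271)·166000000/1198 = 1.2912636 × 10^13.
Private: 14227²·(1 − 1665/14227)·37200000/1665 = 3.9930139 × 10^12.
Nonprofit: 18076²·(1 − 505/18076)·59900000/505 = 3.7673351 × 10^13.
Sum = 5.4579001 × 10^13.
SE = √(5.4579001 × 10^13) = 7.388 × 10^6.

7.388 × 10^6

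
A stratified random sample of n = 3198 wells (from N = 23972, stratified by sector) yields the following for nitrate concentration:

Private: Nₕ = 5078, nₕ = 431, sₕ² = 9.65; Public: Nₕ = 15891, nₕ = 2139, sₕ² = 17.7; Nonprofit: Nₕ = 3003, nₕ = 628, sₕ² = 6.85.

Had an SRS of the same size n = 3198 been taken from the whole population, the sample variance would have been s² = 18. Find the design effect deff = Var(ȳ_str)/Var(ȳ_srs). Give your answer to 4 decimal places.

Var(ȳ_str) = Σ Wₕ²(1−fₕ)sₕ²/nₕ with Wₕ = Nₕ/23972:
  Private: (5078/23972)²·(1−431/5078)·9.65/431 = 9.1940503 × 10^-4
  Public: (15891/23972)²·(1−2139/15891)·17.7/2139 = 0.0031468137
  Nonprofit: (3003/23972)²·(1−628/3003)·6.85/628 = 1.3537589 × 10^-4
  → Var(ȳ_str) = 0.0042015946.
Var(ȳ_srs) = (1 − 3198/23972)·18/3198 = 0.0048776418.
deff = 0.0042015946 / 0.0048776418 = 0.8614.

0.8614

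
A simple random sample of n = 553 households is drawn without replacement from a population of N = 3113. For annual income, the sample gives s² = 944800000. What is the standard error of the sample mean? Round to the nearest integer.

Under SRS without replacement, Var(ȳ) = (1 − f)·s²/n with f = n/N = 553/3113 = 0.17764215.
Var(ȳ) = (1 − 0.17764215)·944800000/553 = 0.82235785·1.7084991 × 10^6 = 1.4049977 × 10^6.
SE(ȳ) = √(1.4049977 × 10^6) = 1185.

1185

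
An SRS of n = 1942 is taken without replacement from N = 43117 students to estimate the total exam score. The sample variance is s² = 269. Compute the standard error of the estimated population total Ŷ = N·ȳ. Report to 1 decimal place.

Var(Ŷ) = N²·Var(ȳ) = N²·(1 − n/N)·s²/n.
f = 1942/43117 = 0.04504024; Var(ȳ) = 0.95495976·269/1942 = 0.13227815.
Var(Ŷ) = 43117² · 0.13227815 = 2.4591509 × 10^8.
SE(Ŷ) = √(2.4591509 × 10^8) = 15681.7.

15681.7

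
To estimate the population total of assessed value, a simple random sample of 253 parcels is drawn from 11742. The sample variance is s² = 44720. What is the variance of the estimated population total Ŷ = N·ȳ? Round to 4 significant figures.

Var(Ŷ) = N²·Var(ȳ) = N²·(1 − n/N)·s²/n.
f = 253/11742 = 0.02154658; Var(ȳ) = 0.97845342·44720/253 = 172.95034.
Var(Ŷ) = 11742² · 172.95034 = 2.3845453 × 10^10.

2.385 × 10^10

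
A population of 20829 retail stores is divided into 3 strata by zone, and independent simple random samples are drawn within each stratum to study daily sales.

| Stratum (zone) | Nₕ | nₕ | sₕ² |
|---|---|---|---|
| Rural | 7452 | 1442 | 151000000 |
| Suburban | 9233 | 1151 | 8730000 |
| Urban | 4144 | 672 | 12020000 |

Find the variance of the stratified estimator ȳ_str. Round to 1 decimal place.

12707.7

Var(ȳ_str) = Σₕ Wₕ²(1 − fₕ)sₕ²/nₕ with Wₕ = Nₕ/N, N = 20829.
Rural: Wₕ = 0.35777042; term = 0.35777042²·(1 − 0.19350510)·151000000/1442 = 10809.912.
Suburban: Wₕ = 0.44327620; term = 0.44327620²·(1 − 0.12466154)·8730000/1151 = 1304.5591.
Urban: Wₕ = 0.19895338; term = 0.19895338²·(1 − 0.16216216)·12020000/672 = 593.19546.
Sum = 12707.667.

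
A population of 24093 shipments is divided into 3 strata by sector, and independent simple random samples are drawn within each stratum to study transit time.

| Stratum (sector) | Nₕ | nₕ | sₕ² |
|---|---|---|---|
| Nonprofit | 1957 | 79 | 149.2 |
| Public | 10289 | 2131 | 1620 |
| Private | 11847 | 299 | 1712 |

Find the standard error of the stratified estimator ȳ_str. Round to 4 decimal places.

1.2130

Var(ȳ_str) = Σₕ Wₕ²(1 − fₕ)sₕ²/nₕ with Wₕ = Nₕ/N, N = 24093.
Nonprofit: Wₕ = 0.08122691; term = 0.08122691²·(1 − 0.04036791)·149.2/79 = 0.011957665.
Public: Wₕ = 0.42705350; term = 0.42705350²·(1 − 0.20711439)·1620/2131 = 0.10992758.
Private: Wₕ = 0.49171959; term = 0.49171959²·(1 − 0.02523846)·1712/299 = 1.3494785.
Sum = 1.4713637.
SE = √(1.4713637) = 1.2130.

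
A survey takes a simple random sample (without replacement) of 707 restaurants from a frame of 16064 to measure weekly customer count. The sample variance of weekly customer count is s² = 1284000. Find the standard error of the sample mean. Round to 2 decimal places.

Under SRS without replacement, Var(ȳ) = (1 − f)·s²/n with f = n/N = 707/16064 = 0.04401145.
Var(ȳ) = (1 − 0.04401145)·1284000/707 = 0.95598855·1816.1245 = 1736.1942.
SE(ȳ) = √(1736.1942) = 41.67.

41.67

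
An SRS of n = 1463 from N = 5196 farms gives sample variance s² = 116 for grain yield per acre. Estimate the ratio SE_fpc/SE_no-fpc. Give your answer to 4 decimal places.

f = n/N = 1463/5196 = 0.28156274.
SE_no-fpc = √(s²/n) = 0.28158326; SE_fpc = √((1−f)s²/n) = 0.23867188.
Ratio = √(1−f) = 0.84760678.

0.8476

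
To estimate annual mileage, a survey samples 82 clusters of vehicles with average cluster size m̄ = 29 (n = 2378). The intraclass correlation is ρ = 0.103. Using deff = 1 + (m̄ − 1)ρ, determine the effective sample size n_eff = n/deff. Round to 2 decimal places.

deff = 1 + (29 − 1)·0.103 = 1 + 2.884 = 3.884.
n_eff = 2378 / 3.884 = 612.26.

612.26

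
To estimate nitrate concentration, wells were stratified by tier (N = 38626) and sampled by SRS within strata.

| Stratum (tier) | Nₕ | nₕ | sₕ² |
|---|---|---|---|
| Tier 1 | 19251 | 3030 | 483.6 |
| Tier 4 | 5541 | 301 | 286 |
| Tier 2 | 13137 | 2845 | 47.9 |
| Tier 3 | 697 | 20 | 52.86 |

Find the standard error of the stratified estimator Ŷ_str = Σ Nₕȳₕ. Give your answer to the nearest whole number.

8997

Var(Ŷ_str) = Σₕ Nₕ²(1 − fₕ)sₕ²/nₕ.
Tier 1: 19251²·(1 − 3030/19251)·483.6/3030 = 4.9839604 × 10^7.
Tier 4: 5541²·(1 − 301/5541)·286/301 = 2.7587921 × 10^7.
Tier 2: 13137²·(1 − 2845/13137)·47.9/2845 = 2.2764034 × 10^6.
Tier 3: 697²·(1 − 20/697)·52.86/20 = 1.2471498 × 10^6.
Sum = 8.0951078 × 10^7.
SE = √(8.0951078 × 10^7) = 8997.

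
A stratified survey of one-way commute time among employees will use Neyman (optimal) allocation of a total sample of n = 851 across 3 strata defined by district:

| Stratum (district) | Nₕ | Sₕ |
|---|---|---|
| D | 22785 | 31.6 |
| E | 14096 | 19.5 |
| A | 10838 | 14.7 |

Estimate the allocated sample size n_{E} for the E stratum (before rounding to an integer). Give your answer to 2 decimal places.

Neyman allocation: nₕ = n·NₕSₕ / Σⱼ NⱼSⱼ.
Σ NⱼSⱼ = 22785·31.6 + 14096·19.5 + 10838·14.7 = 1.1541966 × 10^6.
n_{E} = 851·14096·19.5 / (1.1541966 × 10^6) = 202.67.

202.67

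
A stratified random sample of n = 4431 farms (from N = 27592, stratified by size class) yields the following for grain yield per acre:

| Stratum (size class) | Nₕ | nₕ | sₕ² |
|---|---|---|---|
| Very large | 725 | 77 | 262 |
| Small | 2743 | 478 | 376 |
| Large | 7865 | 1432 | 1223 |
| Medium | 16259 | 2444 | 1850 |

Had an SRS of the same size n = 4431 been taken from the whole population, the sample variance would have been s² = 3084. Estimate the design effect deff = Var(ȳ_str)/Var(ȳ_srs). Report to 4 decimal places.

0.4940

Var(ȳ_str) = Σ Wₕ²(1−fₕ)sₕ²/nₕ with Wₕ = Nₕ/27592:
  Very large: (725/27592)²·(1−77/725)·262/77 = 0.0020996998
  Small: (2743/27592)²·(1−478/2743)·376/478 = 0.0064192989
  Large: (7865/27592)²·(1−1432/7865)·1223/1432 = 0.056758297
  Medium: (16259/27592)²·(1−2444/16259)·1850/2444 = 0.22333094
  → Var(ȳ_str) = 0.28860824.
Var(ȳ_srs) = (1 − 4431/27592)·3084/4431 = 0.58423389.
deff = 0.28860824 / 0.58423389 = 0.4940.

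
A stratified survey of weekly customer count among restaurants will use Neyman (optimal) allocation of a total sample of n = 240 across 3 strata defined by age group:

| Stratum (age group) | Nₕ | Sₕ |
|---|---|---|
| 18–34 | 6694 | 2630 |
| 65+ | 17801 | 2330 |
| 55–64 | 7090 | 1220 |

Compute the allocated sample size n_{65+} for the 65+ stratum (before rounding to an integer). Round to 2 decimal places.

Neyman allocation: nₕ = n·NₕSₕ / Σⱼ NⱼSⱼ.
Σ NⱼSⱼ = 6694·2630 + 17801·2330 + 7090·1220 = 6.773135 × 10^7.
n_{65+} = 240·17801·2330 / (6.773135 × 10^7) = 146.97.

146.97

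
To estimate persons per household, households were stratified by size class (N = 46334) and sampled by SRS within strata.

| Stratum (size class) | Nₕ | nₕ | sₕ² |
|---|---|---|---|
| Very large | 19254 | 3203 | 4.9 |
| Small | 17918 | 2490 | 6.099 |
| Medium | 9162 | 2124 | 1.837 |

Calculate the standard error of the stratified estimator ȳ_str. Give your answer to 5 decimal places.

Var(ȳ_str) = Σₕ Wₕ²(1 − fₕ)sₕ²/nₕ with Wₕ = Nₕ/N, N = 46334.
Very large: Wₕ = 0.41554798; term = 0.41554798²·(1 − 0.16635504)·4.9/3203 = 2.2022297 × 10^-4.
Small: Wₕ = 0.38671386; term = 0.38671386²·(1 − 0.13896640)·6.099/2490 = 3.1539795 × 10^-4.
Medium: Wₕ = 0.19773816; term = 0.19773816²·(1 − 0.23182711)·1.837/2124 = 2.5977336 × 10^-5.
Sum = 5.6159826 × 10^-4.
SE = √(5.6159826 × 10^-4) = 0.02370.

0.02370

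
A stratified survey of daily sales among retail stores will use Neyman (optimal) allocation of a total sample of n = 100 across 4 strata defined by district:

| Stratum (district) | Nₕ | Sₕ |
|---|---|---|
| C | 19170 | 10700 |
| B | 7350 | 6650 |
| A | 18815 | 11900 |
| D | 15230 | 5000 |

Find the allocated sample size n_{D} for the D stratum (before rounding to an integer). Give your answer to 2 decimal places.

13.74

Neyman allocation: nₕ = n·NₕSₕ / Σⱼ NⱼSⱼ.
Σ NⱼSⱼ = 19170·10700 + 7350·6650 + 18815·11900 + 15230·5000 = 5.54045 × 10^8.
n_{D} = 100·15230·5000 / (5.54045 × 10^8) = 13.74.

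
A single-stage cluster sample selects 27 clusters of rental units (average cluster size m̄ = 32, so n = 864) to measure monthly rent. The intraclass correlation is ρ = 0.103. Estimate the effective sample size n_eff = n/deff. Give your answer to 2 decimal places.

206.06

deff = 1 + (32 − 1)·0.103 = 1 + 3.193 = 4.193.
n_eff = 864 / 4.193 = 206.06.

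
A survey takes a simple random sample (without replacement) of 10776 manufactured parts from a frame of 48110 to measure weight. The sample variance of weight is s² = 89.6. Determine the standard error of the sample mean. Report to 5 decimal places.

Under SRS without replacement, Var(ȳ) = (1 − f)·s²/n with f = n/N = 10776/48110 = 0.22398670.
Var(ȳ) = (1 − 0.22398670)·89.6/10776 = 0.77601330·0.0083147736 = 0.0064523749.
SE(ȳ) = √(0.0064523749) = 0.08033.

0.08033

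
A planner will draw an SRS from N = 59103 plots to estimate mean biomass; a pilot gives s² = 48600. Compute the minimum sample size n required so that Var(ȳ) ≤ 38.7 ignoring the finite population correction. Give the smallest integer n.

1256

Without fpc, n₀ = s²/D = 48600/38.7 = 1255.8140.
Rounding up, n = 1256.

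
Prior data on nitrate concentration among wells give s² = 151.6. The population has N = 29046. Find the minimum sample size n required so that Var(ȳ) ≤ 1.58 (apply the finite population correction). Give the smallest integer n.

Without fpc, n₀ = s²/D = 151.6/1.58 = 95.9494.
With fpc, (1 − n/N)·s²/n ≤ D requires n ≥ n₀/(1 + n₀/N) = 95.9494/(1 + 95.9494/29046) = 95.6335.
Rounding up, n = 96.

96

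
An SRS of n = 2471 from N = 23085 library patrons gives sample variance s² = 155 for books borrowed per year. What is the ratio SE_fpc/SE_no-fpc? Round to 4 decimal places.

0.9450

f = n/N = 2471/23085 = 0.10703920.
SE_no-fpc = √(s²/n) = 0.25045487; SE_fpc = √((1−f)s²/n) = 0.23667134.
Ratio = √(1−f) = 0.94496603.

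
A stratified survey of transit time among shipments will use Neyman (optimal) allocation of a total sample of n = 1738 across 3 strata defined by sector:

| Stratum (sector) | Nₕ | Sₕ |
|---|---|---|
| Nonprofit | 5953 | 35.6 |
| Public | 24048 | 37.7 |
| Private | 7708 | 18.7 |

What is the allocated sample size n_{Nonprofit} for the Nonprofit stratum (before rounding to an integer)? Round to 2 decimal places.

291.70

Neyman allocation: nₕ = n·NₕSₕ / Σⱼ NⱼSⱼ.
Σ NⱼSⱼ = 5953·35.6 + 24048·37.7 + 7708·18.7 = 1.262676 × 10^6.
n_{Nonprofit} = 1738·5953·35.6 / (1.262676 × 10^6) = 291.70.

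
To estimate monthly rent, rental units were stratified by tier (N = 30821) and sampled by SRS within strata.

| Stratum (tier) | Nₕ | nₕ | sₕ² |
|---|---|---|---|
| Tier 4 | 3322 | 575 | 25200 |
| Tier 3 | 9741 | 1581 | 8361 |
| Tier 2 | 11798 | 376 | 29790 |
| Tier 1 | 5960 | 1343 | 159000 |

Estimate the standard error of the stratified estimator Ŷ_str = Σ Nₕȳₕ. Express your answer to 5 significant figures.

Var(Ŷ_str) = Σₕ Nₕ²(1 − fₕ)sₕ²/nₕ.
Tier 4: 3322²·(1 − 575/3322)·25200/575 = 3.9993645 × 10^8.
Tier 3: 9741²·(1 − 1581/9741)·8361/1581 = 4.2035871 × 10^8.
Tier 2: 11798²·(1 − 376/11798)·29790/376 = 1.0676606 × 10^10.
Tier 1: 5960²·(1 − 1343/5960)·159000/1343 = 3.2578212 × 10^9.
Sum = 1.4754722 × 10^10.
SE = √(1.4754722 × 10^10) = 121470.

121470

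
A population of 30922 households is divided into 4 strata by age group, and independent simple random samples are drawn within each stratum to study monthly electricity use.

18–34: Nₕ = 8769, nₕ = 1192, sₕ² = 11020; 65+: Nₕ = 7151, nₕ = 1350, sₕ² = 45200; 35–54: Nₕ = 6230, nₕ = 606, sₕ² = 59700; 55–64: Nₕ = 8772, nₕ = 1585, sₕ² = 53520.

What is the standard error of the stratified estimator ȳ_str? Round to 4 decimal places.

2.8163

Var(ȳ_str) = Σₕ Wₕ²(1 − fₕ)sₕ²/nₕ with Wₕ = Nₕ/N, N = 30922.
18–34: Wₕ = 0.28358450; term = 0.28358450²·(1 − 0.13593340)·11020/1192 = 0.64241777.
65+: Wₕ = 0.23125930; term = 0.23125930²·(1 − 0.18878479)·45200/1350 = 1.452577.
35–54: Wₕ = 0.20147468; term = 0.20147468²·(1 − 0.09727127)·59700/606 = 3.6099394.
55–64: Wₕ = 0.28368152; term = 0.28368152²·(1 − 0.18068855)·53520/1585 = 2.2263731.
Sum = 7.9313073.
SE = √(7.9313073) = 2.8163.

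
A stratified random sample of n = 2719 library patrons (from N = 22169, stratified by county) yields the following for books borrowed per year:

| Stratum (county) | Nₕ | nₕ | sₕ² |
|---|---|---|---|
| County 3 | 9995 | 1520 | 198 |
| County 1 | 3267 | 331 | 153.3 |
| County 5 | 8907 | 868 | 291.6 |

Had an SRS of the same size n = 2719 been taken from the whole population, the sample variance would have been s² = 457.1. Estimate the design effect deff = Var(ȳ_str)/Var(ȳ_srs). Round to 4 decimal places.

0.5453

Var(ȳ_str) = Σ Wₕ²(1−fₕ)sₕ²/nₕ with Wₕ = Nₕ/22169:
  County 3: (9995/22169)²·(1−1520/9995)·198/1520 = 0.022451838
  County 1: (3267/22169)²·(1−331/3267)·153.3/331 = 0.0090391406
  County 5: (8907/22169)²·(1−868/8907)·291.6/868 = 0.048945083
  → Var(ȳ_str) = 0.080436062.
Var(ȳ_srs) = (1 − 2719/22169)·457.1/2719 = 0.14749439.
deff = 0.080436062 / 0.14749439 = 0.5453.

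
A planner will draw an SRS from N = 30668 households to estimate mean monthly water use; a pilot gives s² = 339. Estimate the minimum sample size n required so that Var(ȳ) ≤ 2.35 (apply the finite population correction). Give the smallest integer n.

144

Without fpc, n₀ = s²/D = 339/2.35 = 144.2553.
With fpc, (1 − n/N)·s²/n ≤ D requires n ≥ n₀/(1 + n₀/N) = 144.2553/(1 + 144.2553/30668) = 143.5799.
Rounding up, n = 144.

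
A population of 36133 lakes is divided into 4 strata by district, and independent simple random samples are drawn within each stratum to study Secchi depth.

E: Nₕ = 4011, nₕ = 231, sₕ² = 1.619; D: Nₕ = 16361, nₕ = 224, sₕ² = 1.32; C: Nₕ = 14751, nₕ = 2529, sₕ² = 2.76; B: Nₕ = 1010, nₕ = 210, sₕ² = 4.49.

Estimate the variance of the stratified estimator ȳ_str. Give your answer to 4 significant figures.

0.001437

Var(ȳ_str) = Σₕ Wₕ²(1 − fₕ)sₕ²/nₕ with Wₕ = Nₕ/N, N = 36133.
E: Wₕ = 0.11100656; term = 0.11100656²·(1 − 0.05759162)·1.619/231 = 8.1390045 × 10^-5.
D: Wₕ = 0.45279938; term = 0.45279938²·(1 − 0.01369109)·1.32/224 = 0.0011916549.
C: Wₕ = 0.40824177; term = 0.40824177²·(1 − 0.17144600)·2.76/2529 = 1.5070094 × 10^-4.
B: Wₕ = 0.02795229; term = 0.02795229²·(1 − 0.20792079)·4.49/210 = 1.3232148 × 10^-5.
Sum = 0.001436978.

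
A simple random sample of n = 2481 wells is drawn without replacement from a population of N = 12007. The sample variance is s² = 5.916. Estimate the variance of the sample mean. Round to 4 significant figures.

0.001892

Under SRS without replacement, Var(ȳ) = (1 − f)·s²/n with f = n/N = 2481/12007 = 0.20662947.
Var(ȳ) = (1 − 0.20662947)·5.916/2481 = 0.79337053·0.0023845224 = 0.0018918098.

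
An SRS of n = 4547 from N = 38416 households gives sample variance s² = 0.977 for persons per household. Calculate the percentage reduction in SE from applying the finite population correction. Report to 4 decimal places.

f = n/N = 4547/38416 = 0.11836214.
SE_no-fpc = √(s²/n) = 0.01465834; SE_fpc = √((1−f)s²/n) = 0.013763533.
Ratio = √(1−f) = 0.93895573. Reduction = 100·(1 − 0.93895573) = 6.1044%.

6.1044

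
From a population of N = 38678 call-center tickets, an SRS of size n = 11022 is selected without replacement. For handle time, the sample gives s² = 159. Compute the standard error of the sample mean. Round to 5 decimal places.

0.10156

Under SRS without replacement, Var(ȳ) = (1 − f)·s²/n with f = n/N = 11022/38678 = 0.28496820.
Var(ȳ) = (1 − 0.28496820)·159/11022 = 0.71503180·0.014425694 = 0.01031483.
SE(ȳ) = √(0.01031483) = 0.10156.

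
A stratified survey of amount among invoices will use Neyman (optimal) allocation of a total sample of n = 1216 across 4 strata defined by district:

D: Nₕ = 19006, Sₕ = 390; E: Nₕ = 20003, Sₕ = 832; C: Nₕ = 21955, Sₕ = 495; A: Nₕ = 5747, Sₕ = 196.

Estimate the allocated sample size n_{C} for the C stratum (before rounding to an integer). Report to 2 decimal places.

Neyman allocation: nₕ = n·NₕSₕ / Σⱼ NⱼSⱼ.
Σ NⱼSⱼ = 19006·390 + 20003·832 + 21955·495 + 5747·196 = 3.6048973 × 10^7.
n_{C} = 1216·21955·495 / (3.6048973 × 10^7) = 366.59.

366.59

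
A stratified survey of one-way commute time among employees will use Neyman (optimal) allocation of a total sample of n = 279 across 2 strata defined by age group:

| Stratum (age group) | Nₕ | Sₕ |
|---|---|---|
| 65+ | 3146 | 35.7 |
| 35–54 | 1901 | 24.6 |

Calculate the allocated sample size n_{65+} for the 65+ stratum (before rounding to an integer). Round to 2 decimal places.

Neyman allocation: nₕ = n·NₕSₕ / Σⱼ NⱼSⱼ.
Σ NⱼSⱼ = 3146·35.7 + 1901·24.6 = 159076.8.
n_{65+} = 279·3146·35.7 / 159076.8 = 196.98.

196.98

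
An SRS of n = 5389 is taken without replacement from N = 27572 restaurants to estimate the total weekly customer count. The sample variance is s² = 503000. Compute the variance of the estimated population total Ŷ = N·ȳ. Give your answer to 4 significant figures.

5.709 × 10^10

Var(Ŷ) = N²·Var(ȳ) = N²·(1 − n/N)·s²/n.
f = 5389/27572 = 0.19545191; Var(ȳ) = 0.80454809·503000/5389 = 75.095136.
Var(Ŷ) = 27572² · 75.095136 = 5.7088463 × 10^10.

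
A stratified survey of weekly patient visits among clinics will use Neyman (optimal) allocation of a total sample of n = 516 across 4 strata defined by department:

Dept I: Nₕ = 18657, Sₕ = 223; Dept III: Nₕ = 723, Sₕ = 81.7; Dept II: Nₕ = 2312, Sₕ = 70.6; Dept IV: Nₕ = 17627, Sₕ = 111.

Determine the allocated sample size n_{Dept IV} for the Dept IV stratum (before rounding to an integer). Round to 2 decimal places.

159.26

Neyman allocation: nₕ = n·NₕSₕ / Σⱼ NⱼSⱼ.
Σ NⱼSⱼ = 18657·223 + 723·81.7 + 2312·70.6 + 17627·111 = 6.3394043 × 10^6.
n_{Dept IV} = 516·17627·111 / (6.3394043 × 10^6) = 159.26.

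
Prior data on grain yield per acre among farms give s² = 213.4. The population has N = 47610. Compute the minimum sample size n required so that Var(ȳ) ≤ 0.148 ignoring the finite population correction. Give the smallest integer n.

Without fpc, n₀ = s²/D = 213.4/0.148 = 1441.8919.
Rounding up, n = 1442.

1442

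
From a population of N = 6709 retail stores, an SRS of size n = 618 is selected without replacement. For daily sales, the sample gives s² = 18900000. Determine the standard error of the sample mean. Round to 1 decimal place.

166.6

Under SRS without replacement, Var(ȳ) = (1 − f)·s²/n with f = n/N = 618/6709 = 0.09211507.
Var(ȳ) = (1 − 0.09211507)·18900000/618 = 0.90788493·30582.524 = 27765.413.
SE(ȳ) = √(27765.413) = 166.6.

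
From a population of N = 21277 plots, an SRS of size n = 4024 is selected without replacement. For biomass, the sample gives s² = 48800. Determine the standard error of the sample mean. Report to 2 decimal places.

3.14

Under SRS without replacement, Var(ȳ) = (1 − f)·s²/n with f = n/N = 4024/21277 = 0.18912441.
Var(ȳ) = (1 − 0.18912441)·48800/4024 = 0.81087559·12.127237 = 9.8336802.
SE(ȳ) = √(9.8336802) = 3.14.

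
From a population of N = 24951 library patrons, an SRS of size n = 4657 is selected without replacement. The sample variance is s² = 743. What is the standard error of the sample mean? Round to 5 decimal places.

Under SRS without replacement, Var(ȳ) = (1 − f)·s²/n with f = n/N = 4657/24951 = 0.18664583.
Var(ȳ) = (1 − 0.18664583)·743/4657 = 0.81335417·0.15954477 = 0.12976641.
SE(ȳ) = √(0.12976641) = 0.36023.

0.36023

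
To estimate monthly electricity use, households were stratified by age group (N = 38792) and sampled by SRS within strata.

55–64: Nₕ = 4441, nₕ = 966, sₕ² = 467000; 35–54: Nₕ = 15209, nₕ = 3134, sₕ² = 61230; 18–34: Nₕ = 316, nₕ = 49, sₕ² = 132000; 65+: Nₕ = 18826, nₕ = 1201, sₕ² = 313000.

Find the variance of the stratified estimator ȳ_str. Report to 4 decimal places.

64.9583

Var(ȳ_str) = Σₕ Wₕ²(1 − fₕ)sₕ²/nₕ with Wₕ = Nₕ/N, N = 38792.
55–64: Wₕ = 0.11448237; term = 0.11448237²·(1 − 0.21751858)·467000/966 = 4.9578227.
35–54: Wₕ = 0.39206537; term = 0.39206537²·(1 − 0.20606220)·61230/3134 = 2.384343.
18–34: Wₕ = 0.00814601; term = 0.00814601²·(1 − 0.15506329)·132000/49 = 0.15103996.
65+: Wₕ = 0.48530625; term = 0.48530625²·(1 − 0.06379475)·313000/1201 = 57.4651.
Sum = 64.958306.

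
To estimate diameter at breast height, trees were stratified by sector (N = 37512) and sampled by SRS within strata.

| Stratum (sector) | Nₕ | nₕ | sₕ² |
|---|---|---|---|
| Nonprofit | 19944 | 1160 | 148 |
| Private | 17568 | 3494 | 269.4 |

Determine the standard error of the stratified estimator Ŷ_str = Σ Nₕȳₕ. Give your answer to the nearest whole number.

Var(Ŷ_str) = Σₕ Nₕ²(1 − fₕ)sₕ²/nₕ.
Nonprofit: 19944²·(1 − 1160/19944)·148/1160 = 4.7797378 × 10^7.
Private: 17568²·(1 − 3494/17568)·269.4/3494 = 1.9064023 × 10^7.
Sum = 6.6861401 × 10^7.
SE = √(6.6861401 × 10^7) = 8177.

8177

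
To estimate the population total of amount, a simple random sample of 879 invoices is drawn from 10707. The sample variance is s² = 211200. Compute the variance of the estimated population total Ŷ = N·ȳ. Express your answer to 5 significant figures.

2.5284 × 10^10

Var(Ŷ) = N²·Var(ȳ) = N²·(1 − n/N)·s²/n.
f = 879/10707 = 0.08209583; Var(ȳ) = 0.91790417·211200/879 = 220.54762.
Var(Ŷ) = 10707² · 220.54762 = 2.5283546 × 10^10.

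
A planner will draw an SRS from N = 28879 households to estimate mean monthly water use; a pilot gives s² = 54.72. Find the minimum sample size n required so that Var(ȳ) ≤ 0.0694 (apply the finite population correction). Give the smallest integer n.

Without fpc, n₀ = s²/D = 54.72/0.0694 = 788.4726.
With fpc, (1 − n/N)·s²/n ≤ D requires n ≥ n₀/(1 + n₀/N) = 788.4726/(1 + 788.4726/28879) = 767.5174.
Rounding up, n = 768.

768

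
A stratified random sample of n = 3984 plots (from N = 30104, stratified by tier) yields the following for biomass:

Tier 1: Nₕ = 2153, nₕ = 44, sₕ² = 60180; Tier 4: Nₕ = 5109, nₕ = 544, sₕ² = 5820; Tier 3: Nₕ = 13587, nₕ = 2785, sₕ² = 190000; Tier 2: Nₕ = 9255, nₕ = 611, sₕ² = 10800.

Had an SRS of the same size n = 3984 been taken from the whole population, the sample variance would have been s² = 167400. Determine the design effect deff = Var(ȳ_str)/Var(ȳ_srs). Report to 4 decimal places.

0.5414

Var(ȳ_str) = Σ Wₕ²(1−fₕ)sₕ²/nₕ with Wₕ = Nₕ/30104:
  Tier 1: (2153/30104)²·(1−44/2153)·60180/44 = 6.8528576
  Tier 4: (5109/30104)²·(1−544/5109)·5820/544 = 0.27532925
  Tier 3: (13587/30104)²·(1−2785/13587)·190000/2785 = 11.048612
  Tier 2: (9255/30104)²·(1−611/9255)·10800/611 = 1.5603618
  → Var(ȳ_str) = 19.737161.
Var(ȳ_srs) = (1 − 3984/30104)·167400/3984 = 36.457349.
deff = 19.737161 / 36.457349 = 0.5414.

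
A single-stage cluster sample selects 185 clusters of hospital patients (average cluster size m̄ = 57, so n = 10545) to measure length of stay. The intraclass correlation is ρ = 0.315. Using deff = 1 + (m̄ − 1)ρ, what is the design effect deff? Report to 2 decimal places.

deff = 1 + (57 − 1)·0.315 = 1 + 17.64 = 18.64.

18.64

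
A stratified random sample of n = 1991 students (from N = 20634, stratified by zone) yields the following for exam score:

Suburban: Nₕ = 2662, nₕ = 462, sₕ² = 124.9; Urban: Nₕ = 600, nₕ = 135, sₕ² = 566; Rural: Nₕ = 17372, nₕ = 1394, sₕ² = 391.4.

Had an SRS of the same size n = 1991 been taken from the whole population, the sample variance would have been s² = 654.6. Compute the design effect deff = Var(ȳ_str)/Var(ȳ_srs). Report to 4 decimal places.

Var(ȳ_str) = Σ Wₕ²(1−fₕ)sₕ²/nₕ with Wₕ = Nₕ/20634:
  Suburban: (2662/20634)²·(1−462/2662)·124.9/462 = 0.0037186418
  Urban: (600/20634)²·(1−135/600)·566/135 = 0.0027473881
  Rural: (17372/20634)²·(1−1394/17372)·391.4/1394 = 0.18304734
  → Var(ȳ_str) = 0.18951337.
Var(ȳ_srs) = (1 − 1991/20634)·654.6/1991 = 0.29705517.
deff = 0.18951337 / 0.29705517 = 0.6380.

0.6380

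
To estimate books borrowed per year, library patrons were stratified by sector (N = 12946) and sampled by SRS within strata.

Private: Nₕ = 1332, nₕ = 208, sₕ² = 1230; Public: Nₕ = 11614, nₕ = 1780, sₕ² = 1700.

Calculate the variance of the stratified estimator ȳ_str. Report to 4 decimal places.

0.7037

Var(ȳ_str) = Σₕ Wₕ²(1 − fₕ)sₕ²/nₕ with Wₕ = Nₕ/N, N = 12946.
Private: Wₕ = 0.10288892; term = 0.10288892²·(1 − 0.15615616)·1230/208 = 0.052825195.
Public: Wₕ = 0.89711108; term = 0.89711108²·(1 − 0.15326330)·1700/1780 = 0.65083326.
Sum = 0.70365846.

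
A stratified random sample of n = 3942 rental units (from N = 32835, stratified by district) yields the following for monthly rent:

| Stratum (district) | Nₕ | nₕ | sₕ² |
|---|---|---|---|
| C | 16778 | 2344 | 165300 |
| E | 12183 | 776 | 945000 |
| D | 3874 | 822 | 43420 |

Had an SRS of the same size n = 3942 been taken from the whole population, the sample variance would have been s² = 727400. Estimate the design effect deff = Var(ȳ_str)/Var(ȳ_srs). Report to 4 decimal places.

1.0679

Var(ȳ_str) = Σ Wₕ²(1−fₕ)sₕ²/nₕ with Wₕ = Nₕ/32835:
  C: (16778/32835)²·(1−2344/16778)·165300/2344 = 15.840471
  E: (12183/32835)²·(1−776/12183)·945000/776 = 156.97183
  D: (3874/32835)²·(1−822/3874)·43420/822 = 0.57927943
  → Var(ȳ_str) = 173.39158.
Var(ȳ_srs) = (1 − 3942/32835)·727400/3942 = 162.37243.
deff = 173.39158 / 162.37243 = 1.0679.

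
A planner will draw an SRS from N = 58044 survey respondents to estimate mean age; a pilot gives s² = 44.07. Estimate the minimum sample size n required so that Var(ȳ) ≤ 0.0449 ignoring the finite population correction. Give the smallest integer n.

982

Without fpc, n₀ = s²/D = 44.07/0.0449 = 981.5145.
Rounding up, n = 982.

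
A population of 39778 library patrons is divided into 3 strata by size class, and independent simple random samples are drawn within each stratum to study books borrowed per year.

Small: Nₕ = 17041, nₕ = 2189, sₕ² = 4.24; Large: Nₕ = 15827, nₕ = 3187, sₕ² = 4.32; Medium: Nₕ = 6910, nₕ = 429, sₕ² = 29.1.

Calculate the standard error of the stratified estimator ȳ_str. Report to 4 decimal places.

0.0490

Var(ȳ_str) = Σₕ Wₕ²(1 − fₕ)sₕ²/nₕ with Wₕ = Nₕ/N, N = 39778.
Small: Wₕ = 0.42840263; term = 0.42840263²·(1 − 0.12845490)·4.24/2189 = 3.0982341 × 10^-4.
Large: Wₕ = 0.39788325; term = 0.39788325²·(1 − 0.20136476)·4.32/3187 = 1.7138053 × 10^-4.
Medium: Wₕ = 0.17371411; term = 0.17371411²·(1 − 0.06208394)·29.1/429 = 0.0019198614.
Sum = 0.0024010653.
SE = √(0.0024010653) = 0.0490.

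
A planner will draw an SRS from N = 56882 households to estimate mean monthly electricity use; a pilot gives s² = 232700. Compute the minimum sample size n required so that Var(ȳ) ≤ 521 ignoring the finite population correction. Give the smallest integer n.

447

Without fpc, n₀ = s²/D = 232700/521 = 446.6411.
Rounding up, n = 447.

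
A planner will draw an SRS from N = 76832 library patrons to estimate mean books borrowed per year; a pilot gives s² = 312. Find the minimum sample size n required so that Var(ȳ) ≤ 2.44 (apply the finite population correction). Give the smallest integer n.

Without fpc, n₀ = s²/D = 312/2.44 = 127.8689.
With fpc, (1 − n/N)·s²/n ≤ D requires n ≥ n₀/(1 + n₀/N) = 127.8689/(1 + 127.8689/76832) = 127.6564.
Rounding up, n = 128.

128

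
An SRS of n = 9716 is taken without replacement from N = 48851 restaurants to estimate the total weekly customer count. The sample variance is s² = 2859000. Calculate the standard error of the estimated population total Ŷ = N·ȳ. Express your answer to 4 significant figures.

750000

Var(Ŷ) = N²·Var(ȳ) = N²·(1 − n/N)·s²/n.
f = 9716/48851 = 0.19889050; Var(ȳ) = 0.80110950·2859000/9716 = 235.73199.
Var(Ŷ) = 48851² · 235.73199 = 5.6255558 × 10^11.
SE(Ŷ) = √(5.6255558 × 10^11) = 750000.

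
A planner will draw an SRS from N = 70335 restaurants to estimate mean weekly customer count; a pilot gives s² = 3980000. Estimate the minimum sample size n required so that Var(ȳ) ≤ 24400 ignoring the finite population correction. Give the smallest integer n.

164

Without fpc, n₀ = s²/D = 3980000/24400 = 163.1148.
Rounding up, n = 164.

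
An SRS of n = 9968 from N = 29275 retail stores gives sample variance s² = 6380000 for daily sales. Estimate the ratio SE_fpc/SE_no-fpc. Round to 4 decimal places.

f = n/N = 9968/29275 = 0.34049530.
SE_no-fpc = √(s²/n) = 25.299173; SE_fpc = √((1−f)s²/n) = 20.545432.
Ratio = √(1−f) = 0.81209895.

0.8121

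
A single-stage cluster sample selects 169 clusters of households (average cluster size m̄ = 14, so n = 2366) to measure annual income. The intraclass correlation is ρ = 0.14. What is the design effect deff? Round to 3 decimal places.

2.820

deff = 1 + (14 − 1)·0.14 = 1 + 1.82 = 2.82.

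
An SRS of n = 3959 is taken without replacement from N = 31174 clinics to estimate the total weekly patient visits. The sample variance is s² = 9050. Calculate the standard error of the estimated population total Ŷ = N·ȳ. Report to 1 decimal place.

Var(Ŷ) = N²·Var(ȳ) = N²·(1 − n/N)·s²/n.
f = 3959/31174 = 0.12699686; Var(ȳ) = 0.87300314·9050/3959 = 1.9956248.
Var(Ŷ) = 31174² · 1.9956248 = 1.9393847 × 10^9.
SE(Ŷ) = √(1.9393847 × 10^9) = 44038.4.

44038.4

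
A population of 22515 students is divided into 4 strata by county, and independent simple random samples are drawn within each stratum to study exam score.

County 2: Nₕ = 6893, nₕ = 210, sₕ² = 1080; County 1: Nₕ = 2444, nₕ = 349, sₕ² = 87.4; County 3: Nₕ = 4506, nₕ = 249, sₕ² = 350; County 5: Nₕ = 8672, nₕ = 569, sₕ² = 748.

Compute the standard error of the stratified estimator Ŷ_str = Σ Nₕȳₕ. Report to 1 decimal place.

Var(Ŷ_str) = Σₕ Nₕ²(1 − fₕ)sₕ²/nₕ.
County 2: 6893²·(1 − 210/6893)·1080/210 = 2.3691044 × 10^8.
County 1: 2444²·(1 − 349/2444)·87.4/349 = 1.2822457 × 10^6.
County 3: 4506²·(1 − 249/4506)·350/249 = 2.696271 × 10^7.
County 5: 8672²·(1 − 569/8672)·748/569 = 9.2374997 × 10^7.
Sum = 3.5753039 × 10^8.
SE = √(3.5753039 × 10^8) = 18908.5.

18908.5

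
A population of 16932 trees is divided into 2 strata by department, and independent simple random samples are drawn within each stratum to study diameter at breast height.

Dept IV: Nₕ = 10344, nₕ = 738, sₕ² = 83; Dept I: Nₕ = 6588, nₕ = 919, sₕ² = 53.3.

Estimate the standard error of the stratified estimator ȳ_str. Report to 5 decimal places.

0.21572

Var(ȳ_str) = Σₕ Wₕ²(1 − fₕ)sₕ²/nₕ with Wₕ = Nₕ/N, N = 16932.
Dept IV: Wₕ = 0.61091425; term = 0.61091425²·(1 − 0.07134571)·83/738 = 0.038979504.
Dept I: Wₕ = 0.38908575; term = 0.38908575²·(1 − 0.13949605)·53.3/919 = 0.0075553611.
Sum = 0.046534865.
SE = √(0.046534865) = 0.21572.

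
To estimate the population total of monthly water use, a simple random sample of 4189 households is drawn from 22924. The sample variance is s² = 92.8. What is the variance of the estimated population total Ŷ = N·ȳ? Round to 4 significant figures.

Var(Ŷ) = N²·Var(ȳ) = N²·(1 − n/N)·s²/n.
f = 4189/22924 = 0.18273425; Var(ȳ) = 0.81726575·92.8/4189 = 0.018105099.
Var(Ŷ) = 22924² · 0.018105099 = 9.5144065 × 10^6.

9.514 × 10^6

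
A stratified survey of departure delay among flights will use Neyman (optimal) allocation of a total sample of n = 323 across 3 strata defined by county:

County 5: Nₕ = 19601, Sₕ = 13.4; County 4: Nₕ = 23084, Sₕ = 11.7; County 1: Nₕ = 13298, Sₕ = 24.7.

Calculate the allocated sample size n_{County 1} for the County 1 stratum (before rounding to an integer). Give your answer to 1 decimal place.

Neyman allocation: nₕ = n·NₕSₕ / Σⱼ NⱼSⱼ.
Σ NⱼSⱼ = 19601·13.4 + 23084·11.7 + 13298·24.7 = 861196.8.
n_{County 1} = 323·13298·24.7 / 861196.8 = 123.2.

123.2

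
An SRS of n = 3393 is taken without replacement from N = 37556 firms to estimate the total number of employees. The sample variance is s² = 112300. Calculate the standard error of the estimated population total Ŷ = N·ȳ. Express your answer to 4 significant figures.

206100

Var(Ŷ) = N²·Var(ȳ) = N²·(1 − n/N)·s²/n.
f = 3393/37556 = 0.09034508; Var(ȳ) = 0.90965492·112300/3393 = 30.107352.
Var(Ŷ) = 37556² · 30.107352 = 4.2465009 × 10^10.
SE(Ŷ) = √(4.2465009 × 10^10) = 206100.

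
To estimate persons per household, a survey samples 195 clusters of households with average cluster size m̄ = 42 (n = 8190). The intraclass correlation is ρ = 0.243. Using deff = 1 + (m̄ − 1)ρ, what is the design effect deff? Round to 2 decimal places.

deff = 1 + (42 − 1)·0.243 = 1 + 9.963 = 10.963.

10.96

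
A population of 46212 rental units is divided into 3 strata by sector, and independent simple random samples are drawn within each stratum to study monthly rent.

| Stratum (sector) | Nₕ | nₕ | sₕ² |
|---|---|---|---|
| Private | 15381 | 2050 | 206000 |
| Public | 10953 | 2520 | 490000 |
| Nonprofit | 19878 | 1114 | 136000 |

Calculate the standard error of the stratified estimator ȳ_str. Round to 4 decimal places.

6.2754

Var(ȳ_str) = Σₕ Wₕ²(1 − fₕ)sₕ²/nₕ with Wₕ = Nₕ/N, N = 46212.
Private: Wₕ = 0.33283563; term = 0.33283563²·(1 − 0.13328132)·206000/2050 = 9.6483074.
Public: Wₕ = 0.23701636; term = 0.23701636²·(1 − 0.23007395)·490000/2520 = 8.4101007.
Nonprofit: Wₕ = 0.43014801; term = 0.43014801²·(1 − 0.05604186)·136000/1114 = 21.322705.
Sum = 39.381113.
SE = √(39.381113) = 6.2754.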